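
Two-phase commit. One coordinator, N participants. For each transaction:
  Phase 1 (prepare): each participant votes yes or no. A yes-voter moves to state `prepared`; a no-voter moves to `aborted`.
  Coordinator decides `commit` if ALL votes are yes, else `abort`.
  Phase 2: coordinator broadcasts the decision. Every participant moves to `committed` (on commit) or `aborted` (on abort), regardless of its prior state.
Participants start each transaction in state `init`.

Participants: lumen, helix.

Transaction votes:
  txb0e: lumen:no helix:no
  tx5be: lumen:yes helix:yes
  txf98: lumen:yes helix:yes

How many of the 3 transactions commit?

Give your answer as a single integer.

txb0e: no from lumen, helix -> abort (commits=0)
tx5be: all yes -> commit (commits=1)
txf98: all yes -> commit (commits=2)

Answer: 2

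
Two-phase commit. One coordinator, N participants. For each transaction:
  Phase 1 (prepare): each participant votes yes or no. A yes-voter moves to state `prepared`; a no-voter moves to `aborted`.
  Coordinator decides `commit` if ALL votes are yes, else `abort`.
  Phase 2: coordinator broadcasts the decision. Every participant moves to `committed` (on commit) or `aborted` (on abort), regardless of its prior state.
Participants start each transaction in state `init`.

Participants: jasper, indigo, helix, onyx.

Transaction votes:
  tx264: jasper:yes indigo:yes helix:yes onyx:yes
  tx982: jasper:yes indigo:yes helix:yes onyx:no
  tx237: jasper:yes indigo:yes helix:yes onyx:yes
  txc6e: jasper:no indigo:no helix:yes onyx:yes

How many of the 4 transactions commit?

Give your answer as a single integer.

tx264: all yes -> commit (commits=1)
tx982: no from onyx -> abort (commits=1)
tx237: all yes -> commit (commits=2)
txc6e: no from jasper, indigo -> abort (commits=2)

Answer: 2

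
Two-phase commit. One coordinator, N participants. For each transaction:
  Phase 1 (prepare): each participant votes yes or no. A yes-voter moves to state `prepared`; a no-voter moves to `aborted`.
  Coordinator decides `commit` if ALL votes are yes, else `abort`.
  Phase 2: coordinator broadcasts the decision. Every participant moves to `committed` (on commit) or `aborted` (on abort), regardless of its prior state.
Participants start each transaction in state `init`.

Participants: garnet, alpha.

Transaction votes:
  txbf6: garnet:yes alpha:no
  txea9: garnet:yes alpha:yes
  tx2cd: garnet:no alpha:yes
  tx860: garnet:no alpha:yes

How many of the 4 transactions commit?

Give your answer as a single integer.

Answer: 1

Derivation:
txbf6: no from alpha -> abort (commits=0)
txea9: all yes -> commit (commits=1)
tx2cd: no from garnet -> abort (commits=1)
tx860: no from garnet -> abort (commits=1)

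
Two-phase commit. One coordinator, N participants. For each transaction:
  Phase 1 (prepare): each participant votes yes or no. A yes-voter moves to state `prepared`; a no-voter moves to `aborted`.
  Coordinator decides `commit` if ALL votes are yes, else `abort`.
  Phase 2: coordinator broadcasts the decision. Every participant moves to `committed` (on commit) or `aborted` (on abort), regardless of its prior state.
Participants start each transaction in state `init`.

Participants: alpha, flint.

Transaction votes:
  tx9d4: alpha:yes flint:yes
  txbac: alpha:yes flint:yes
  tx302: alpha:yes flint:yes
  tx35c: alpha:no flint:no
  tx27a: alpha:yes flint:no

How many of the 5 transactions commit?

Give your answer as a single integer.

tx9d4: all yes -> commit (commits=1)
txbac: all yes -> commit (commits=2)
tx302: all yes -> commit (commits=3)
tx35c: no from alpha, flint -> abort (commits=3)
tx27a: no from flint -> abort (commits=3)

Answer: 3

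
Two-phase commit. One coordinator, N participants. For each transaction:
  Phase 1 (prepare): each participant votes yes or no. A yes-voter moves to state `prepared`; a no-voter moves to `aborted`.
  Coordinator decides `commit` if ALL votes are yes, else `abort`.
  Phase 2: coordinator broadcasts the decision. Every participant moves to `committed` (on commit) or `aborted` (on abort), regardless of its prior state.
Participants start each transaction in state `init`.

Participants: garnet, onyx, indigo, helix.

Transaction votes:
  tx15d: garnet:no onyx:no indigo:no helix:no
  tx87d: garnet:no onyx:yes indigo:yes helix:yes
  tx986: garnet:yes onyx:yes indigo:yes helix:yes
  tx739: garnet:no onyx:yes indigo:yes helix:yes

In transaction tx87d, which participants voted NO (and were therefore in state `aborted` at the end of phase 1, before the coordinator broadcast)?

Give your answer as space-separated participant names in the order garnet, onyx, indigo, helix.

Txn tx87d phase 1: garnet no -> aborted; onyx yes -> prepared; indigo yes -> prepared; helix yes -> prepared

Answer: garnet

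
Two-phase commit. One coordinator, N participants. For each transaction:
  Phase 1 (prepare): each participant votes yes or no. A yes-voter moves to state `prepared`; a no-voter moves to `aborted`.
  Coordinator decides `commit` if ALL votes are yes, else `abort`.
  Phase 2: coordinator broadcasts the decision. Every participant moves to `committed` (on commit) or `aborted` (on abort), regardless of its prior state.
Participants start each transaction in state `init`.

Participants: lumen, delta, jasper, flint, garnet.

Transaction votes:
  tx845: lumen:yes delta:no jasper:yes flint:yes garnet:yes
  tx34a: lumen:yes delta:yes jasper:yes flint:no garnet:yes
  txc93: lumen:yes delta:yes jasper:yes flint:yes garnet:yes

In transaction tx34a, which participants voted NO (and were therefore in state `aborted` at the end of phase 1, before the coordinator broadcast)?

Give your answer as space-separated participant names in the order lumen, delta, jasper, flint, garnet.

Txn tx34a phase 1: lumen yes -> prepared; delta yes -> prepared; jasper yes -> prepared; flint no -> aborted; garnet yes -> prepared

Answer: flint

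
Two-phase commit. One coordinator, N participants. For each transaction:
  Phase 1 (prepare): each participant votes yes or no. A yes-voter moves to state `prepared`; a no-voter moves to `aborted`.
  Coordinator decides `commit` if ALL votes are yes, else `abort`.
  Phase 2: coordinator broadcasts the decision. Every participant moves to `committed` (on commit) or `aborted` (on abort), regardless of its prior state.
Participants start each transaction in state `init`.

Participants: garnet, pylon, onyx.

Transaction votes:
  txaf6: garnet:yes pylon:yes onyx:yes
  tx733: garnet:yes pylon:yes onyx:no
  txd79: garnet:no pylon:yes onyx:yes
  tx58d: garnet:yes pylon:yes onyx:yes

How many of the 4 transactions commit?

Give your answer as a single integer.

Answer: 2

Derivation:
txaf6: all yes -> commit (commits=1)
tx733: no from onyx -> abort (commits=1)
txd79: no from garnet -> abort (commits=1)
tx58d: all yes -> commit (commits=2)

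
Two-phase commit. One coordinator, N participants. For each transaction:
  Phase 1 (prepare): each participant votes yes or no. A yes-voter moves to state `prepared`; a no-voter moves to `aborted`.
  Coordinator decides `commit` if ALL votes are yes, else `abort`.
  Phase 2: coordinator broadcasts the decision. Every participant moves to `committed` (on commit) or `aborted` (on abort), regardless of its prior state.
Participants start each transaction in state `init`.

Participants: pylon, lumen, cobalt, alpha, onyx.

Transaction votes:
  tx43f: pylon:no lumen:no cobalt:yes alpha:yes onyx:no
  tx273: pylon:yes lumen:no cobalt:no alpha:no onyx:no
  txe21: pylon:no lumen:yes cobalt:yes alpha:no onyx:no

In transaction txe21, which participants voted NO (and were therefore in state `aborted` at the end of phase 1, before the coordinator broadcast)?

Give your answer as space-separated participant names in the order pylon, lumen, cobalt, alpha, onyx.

Answer: pylon alpha onyx

Derivation:
Txn txe21 phase 1: pylon no -> aborted; lumen yes -> prepared; cobalt yes -> prepared; alpha no -> aborted; onyx no -> aborted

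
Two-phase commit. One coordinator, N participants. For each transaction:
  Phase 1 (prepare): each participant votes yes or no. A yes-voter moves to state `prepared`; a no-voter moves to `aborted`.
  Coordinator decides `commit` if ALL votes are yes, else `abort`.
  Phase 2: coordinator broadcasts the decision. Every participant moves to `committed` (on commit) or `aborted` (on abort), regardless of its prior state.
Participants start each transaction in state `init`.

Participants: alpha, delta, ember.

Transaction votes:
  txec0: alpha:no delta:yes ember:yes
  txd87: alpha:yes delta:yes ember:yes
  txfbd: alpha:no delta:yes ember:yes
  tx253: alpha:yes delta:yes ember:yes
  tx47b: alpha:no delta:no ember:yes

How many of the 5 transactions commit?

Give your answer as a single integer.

Answer: 2

Derivation:
txec0: no from alpha -> abort (commits=0)
txd87: all yes -> commit (commits=1)
txfbd: no from alpha -> abort (commits=1)
tx253: all yes -> commit (commits=2)
tx47b: no from alpha, delta -> abort (commits=2)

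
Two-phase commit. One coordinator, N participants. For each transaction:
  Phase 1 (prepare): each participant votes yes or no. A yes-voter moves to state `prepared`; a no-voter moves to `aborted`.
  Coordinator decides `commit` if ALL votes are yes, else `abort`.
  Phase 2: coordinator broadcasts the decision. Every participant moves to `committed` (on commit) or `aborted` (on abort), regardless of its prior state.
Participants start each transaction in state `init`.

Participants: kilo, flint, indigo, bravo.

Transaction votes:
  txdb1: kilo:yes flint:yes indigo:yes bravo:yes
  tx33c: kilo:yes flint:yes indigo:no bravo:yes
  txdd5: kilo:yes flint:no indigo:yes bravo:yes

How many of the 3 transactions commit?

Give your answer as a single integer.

Answer: 1

Derivation:
txdb1: all yes -> commit (commits=1)
tx33c: no from indigo -> abort (commits=1)
txdd5: no from flint -> abort (commits=1)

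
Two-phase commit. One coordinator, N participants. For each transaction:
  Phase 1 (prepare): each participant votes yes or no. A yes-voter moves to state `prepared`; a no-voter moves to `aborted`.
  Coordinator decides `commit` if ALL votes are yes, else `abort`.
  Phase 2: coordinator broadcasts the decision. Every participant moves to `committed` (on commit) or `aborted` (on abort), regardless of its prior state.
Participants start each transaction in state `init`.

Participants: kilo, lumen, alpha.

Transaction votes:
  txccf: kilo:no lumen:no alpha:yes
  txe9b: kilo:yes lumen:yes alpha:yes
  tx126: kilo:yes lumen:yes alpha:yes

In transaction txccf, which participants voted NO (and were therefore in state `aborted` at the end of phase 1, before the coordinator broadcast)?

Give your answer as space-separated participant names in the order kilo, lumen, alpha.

Answer: kilo lumen

Derivation:
Txn txccf phase 1: kilo no -> aborted; lumen no -> aborted; alpha yes -> prepared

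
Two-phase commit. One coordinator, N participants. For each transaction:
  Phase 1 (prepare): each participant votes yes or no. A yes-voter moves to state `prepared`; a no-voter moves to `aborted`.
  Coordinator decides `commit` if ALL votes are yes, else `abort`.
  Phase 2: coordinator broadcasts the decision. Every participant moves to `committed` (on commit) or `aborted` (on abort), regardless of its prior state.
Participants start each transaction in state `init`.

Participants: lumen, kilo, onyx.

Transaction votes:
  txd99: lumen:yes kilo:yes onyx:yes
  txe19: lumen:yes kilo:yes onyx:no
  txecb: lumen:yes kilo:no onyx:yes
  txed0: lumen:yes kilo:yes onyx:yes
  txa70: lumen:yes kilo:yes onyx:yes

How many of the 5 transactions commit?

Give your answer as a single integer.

txd99: all yes -> commit (commits=1)
txe19: no from onyx -> abort (commits=1)
txecb: no from kilo -> abort (commits=1)
txed0: all yes -> commit (commits=2)
txa70: all yes -> commit (commits=3)

Answer: 3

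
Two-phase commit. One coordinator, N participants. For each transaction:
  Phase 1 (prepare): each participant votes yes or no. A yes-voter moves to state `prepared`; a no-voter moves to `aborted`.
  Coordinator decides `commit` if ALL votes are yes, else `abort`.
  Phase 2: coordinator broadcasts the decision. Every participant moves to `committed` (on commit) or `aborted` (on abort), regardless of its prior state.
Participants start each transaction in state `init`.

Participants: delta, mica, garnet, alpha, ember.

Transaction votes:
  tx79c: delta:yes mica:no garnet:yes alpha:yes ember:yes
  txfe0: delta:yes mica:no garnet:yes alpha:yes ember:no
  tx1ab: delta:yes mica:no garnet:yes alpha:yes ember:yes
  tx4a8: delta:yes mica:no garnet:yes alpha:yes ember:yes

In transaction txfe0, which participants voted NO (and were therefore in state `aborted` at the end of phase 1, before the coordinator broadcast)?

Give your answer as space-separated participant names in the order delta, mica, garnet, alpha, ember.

Answer: mica ember

Derivation:
Txn txfe0 phase 1: delta yes -> prepared; mica no -> aborted; garnet yes -> prepared; alpha yes -> prepared; ember no -> aborted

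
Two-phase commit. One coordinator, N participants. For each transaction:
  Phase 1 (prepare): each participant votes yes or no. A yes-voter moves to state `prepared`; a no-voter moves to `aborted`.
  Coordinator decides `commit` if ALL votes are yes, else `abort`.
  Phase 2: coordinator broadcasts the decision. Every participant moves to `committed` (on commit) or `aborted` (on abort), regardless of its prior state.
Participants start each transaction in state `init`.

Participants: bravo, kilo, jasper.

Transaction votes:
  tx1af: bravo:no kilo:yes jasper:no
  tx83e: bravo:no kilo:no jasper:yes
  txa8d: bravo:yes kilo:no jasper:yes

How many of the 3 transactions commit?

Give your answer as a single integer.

Answer: 0

Derivation:
tx1af: no from bravo, jasper -> abort (commits=0)
tx83e: no from bravo, kilo -> abort (commits=0)
txa8d: no from kilo -> abort (commits=0)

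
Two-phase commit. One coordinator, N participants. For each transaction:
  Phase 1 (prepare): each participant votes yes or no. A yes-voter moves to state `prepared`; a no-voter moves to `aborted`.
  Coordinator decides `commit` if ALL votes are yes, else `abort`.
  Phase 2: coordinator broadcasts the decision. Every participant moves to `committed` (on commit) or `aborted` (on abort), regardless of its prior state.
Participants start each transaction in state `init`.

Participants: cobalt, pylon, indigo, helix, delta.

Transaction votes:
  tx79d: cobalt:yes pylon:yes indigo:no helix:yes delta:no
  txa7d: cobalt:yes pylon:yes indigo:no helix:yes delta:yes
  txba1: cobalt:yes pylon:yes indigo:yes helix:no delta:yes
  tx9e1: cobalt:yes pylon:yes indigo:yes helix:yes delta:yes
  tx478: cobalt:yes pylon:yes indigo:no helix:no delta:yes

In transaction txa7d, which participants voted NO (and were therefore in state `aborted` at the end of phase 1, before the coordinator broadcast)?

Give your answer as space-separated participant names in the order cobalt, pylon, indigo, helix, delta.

Answer: indigo

Derivation:
Txn txa7d phase 1: cobalt yes -> prepared; pylon yes -> prepared; indigo no -> aborted; helix yes -> prepared; delta yes -> prepared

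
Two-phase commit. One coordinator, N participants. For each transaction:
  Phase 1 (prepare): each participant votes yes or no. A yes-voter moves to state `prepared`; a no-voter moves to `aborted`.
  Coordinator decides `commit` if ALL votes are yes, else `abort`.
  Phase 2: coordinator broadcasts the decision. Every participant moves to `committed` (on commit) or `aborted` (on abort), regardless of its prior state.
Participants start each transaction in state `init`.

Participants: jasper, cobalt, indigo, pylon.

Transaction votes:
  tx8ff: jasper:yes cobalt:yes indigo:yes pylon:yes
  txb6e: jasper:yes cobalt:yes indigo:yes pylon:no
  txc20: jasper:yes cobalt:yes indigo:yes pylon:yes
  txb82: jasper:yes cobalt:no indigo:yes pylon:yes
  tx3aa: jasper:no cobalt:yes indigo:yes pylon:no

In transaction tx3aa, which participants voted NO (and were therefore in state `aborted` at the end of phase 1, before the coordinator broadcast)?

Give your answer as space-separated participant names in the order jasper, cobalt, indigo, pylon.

Txn tx3aa phase 1: jasper no -> aborted; cobalt yes -> prepared; indigo yes -> prepared; pylon no -> aborted

Answer: jasper pylon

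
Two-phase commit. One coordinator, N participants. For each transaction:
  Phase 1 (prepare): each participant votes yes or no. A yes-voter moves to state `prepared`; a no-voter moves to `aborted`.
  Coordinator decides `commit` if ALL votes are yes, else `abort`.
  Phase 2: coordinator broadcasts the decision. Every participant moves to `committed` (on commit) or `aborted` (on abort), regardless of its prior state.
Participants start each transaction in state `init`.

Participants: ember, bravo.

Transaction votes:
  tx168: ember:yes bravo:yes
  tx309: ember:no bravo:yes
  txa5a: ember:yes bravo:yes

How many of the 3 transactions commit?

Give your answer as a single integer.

tx168: all yes -> commit (commits=1)
tx309: no from ember -> abort (commits=1)
txa5a: all yes -> commit (commits=2)

Answer: 2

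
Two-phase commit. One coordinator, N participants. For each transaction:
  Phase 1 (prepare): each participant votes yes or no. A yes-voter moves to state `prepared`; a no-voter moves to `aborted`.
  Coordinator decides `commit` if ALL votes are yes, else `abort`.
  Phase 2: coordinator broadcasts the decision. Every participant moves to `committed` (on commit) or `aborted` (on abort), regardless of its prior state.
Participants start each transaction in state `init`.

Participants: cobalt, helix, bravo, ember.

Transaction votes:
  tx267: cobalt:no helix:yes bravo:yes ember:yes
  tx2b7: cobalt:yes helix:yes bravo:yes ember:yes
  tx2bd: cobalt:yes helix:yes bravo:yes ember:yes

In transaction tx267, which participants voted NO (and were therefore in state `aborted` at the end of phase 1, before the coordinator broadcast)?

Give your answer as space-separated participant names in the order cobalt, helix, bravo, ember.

Txn tx267 phase 1: cobalt no -> aborted; helix yes -> prepared; bravo yes -> prepared; ember yes -> prepared

Answer: cobalt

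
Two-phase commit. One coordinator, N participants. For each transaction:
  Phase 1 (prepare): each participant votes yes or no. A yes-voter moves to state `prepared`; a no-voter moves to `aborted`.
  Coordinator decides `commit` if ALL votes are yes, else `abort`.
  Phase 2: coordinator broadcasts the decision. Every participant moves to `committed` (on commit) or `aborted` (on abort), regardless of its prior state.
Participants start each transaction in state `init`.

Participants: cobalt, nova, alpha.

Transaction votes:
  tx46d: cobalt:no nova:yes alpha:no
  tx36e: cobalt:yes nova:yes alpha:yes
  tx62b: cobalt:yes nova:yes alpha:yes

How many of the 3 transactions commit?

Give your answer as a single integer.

Answer: 2

Derivation:
tx46d: no from cobalt, alpha -> abort (commits=0)
tx36e: all yes -> commit (commits=1)
tx62b: all yes -> commit (commits=2)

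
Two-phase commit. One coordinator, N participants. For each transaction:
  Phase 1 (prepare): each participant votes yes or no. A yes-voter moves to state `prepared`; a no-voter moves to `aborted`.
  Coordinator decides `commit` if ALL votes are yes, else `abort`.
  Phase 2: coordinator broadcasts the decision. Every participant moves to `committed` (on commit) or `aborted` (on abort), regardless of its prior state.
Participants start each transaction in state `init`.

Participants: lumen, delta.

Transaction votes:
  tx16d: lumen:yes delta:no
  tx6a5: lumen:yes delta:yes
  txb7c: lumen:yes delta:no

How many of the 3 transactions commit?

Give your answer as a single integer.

Answer: 1

Derivation:
tx16d: no from delta -> abort (commits=0)
tx6a5: all yes -> commit (commits=1)
txb7c: no from delta -> abort (commits=1)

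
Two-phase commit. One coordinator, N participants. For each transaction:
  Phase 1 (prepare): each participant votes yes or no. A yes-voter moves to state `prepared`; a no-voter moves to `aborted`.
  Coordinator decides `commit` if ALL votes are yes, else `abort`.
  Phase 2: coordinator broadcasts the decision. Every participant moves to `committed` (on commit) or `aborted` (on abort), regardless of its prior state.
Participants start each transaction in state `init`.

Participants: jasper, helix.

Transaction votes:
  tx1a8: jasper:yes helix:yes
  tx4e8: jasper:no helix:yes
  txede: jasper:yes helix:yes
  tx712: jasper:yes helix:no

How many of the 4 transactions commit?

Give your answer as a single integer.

tx1a8: all yes -> commit (commits=1)
tx4e8: no from jasper -> abort (commits=1)
txede: all yes -> commit (commits=2)
tx712: no from helix -> abort (commits=2)

Answer: 2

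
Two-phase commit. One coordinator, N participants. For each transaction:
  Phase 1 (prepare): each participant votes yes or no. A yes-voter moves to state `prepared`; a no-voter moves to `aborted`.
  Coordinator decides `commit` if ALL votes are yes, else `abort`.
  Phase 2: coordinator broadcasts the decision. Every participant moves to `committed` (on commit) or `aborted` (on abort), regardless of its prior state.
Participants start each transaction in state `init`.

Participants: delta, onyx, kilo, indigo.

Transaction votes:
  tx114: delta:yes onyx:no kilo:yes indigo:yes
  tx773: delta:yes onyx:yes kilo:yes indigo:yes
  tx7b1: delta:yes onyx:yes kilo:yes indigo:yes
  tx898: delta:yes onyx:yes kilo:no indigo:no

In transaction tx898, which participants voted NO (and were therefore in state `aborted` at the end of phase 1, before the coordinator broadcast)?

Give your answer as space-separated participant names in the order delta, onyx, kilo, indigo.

Answer: kilo indigo

Derivation:
Txn tx898 phase 1: delta yes -> prepared; onyx yes -> prepared; kilo no -> aborted; indigo no -> aborted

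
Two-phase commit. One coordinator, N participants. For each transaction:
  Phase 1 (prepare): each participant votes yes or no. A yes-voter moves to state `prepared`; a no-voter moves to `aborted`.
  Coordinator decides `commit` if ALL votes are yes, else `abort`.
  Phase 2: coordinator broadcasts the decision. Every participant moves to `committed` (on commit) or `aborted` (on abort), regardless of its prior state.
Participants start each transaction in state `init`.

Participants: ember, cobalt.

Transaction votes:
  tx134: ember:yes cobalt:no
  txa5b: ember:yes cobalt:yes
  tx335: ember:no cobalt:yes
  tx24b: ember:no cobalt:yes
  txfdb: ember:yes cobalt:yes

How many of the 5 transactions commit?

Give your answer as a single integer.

tx134: no from cobalt -> abort (commits=0)
txa5b: all yes -> commit (commits=1)
tx335: no from ember -> abort (commits=1)
tx24b: no from ember -> abort (commits=1)
txfdb: all yes -> commit (commits=2)

Answer: 2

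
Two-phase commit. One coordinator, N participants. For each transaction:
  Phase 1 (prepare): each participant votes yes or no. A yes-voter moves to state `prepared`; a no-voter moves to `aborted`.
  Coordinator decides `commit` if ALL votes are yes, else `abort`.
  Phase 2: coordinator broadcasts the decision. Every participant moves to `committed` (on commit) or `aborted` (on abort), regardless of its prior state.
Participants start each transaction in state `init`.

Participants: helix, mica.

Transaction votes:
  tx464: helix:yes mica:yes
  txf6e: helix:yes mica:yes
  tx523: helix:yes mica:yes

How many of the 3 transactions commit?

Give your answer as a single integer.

Answer: 3

Derivation:
tx464: all yes -> commit (commits=1)
txf6e: all yes -> commit (commits=2)
tx523: all yes -> commit (commits=3)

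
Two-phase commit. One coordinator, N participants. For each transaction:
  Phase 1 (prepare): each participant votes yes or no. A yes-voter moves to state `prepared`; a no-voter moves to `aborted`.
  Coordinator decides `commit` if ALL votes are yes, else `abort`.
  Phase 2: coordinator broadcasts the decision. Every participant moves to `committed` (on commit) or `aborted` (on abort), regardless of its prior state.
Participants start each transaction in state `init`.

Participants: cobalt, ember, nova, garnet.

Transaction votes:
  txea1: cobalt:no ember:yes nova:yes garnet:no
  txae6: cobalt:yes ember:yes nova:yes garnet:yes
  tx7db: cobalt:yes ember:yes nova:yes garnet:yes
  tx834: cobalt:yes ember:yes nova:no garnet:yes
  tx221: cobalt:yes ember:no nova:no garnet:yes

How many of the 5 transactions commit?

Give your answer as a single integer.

txea1: no from cobalt, garnet -> abort (commits=0)
txae6: all yes -> commit (commits=1)
tx7db: all yes -> commit (commits=2)
tx834: no from nova -> abort (commits=2)
tx221: no from ember, nova -> abort (commits=2)

Answer: 2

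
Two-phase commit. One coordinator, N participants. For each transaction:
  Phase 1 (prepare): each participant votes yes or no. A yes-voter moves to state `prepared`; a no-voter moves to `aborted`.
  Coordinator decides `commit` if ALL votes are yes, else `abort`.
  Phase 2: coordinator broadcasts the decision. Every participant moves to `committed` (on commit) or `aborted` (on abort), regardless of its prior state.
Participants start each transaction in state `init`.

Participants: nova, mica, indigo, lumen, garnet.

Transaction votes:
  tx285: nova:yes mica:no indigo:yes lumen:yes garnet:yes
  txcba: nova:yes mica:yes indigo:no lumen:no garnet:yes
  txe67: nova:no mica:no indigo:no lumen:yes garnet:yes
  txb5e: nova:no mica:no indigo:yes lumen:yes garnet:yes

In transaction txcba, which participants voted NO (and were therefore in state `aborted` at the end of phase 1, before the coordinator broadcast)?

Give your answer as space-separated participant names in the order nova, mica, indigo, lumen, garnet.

Answer: indigo lumen

Derivation:
Txn txcba phase 1: nova yes -> prepared; mica yes -> prepared; indigo no -> aborted; lumen no -> aborted; garnet yes -> prepared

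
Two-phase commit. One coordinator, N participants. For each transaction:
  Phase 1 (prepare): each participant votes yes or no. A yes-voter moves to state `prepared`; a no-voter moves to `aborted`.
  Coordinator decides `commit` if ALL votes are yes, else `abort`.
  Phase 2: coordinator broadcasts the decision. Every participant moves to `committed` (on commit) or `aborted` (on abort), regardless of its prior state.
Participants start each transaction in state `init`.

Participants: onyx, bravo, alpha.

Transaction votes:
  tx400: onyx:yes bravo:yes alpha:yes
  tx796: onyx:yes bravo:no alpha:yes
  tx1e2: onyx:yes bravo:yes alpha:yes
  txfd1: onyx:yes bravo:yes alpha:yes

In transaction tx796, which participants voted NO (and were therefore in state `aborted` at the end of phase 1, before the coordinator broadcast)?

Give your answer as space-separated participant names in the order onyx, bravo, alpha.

Answer: bravo

Derivation:
Txn tx796 phase 1: onyx yes -> prepared; bravo no -> aborted; alpha yes -> prepared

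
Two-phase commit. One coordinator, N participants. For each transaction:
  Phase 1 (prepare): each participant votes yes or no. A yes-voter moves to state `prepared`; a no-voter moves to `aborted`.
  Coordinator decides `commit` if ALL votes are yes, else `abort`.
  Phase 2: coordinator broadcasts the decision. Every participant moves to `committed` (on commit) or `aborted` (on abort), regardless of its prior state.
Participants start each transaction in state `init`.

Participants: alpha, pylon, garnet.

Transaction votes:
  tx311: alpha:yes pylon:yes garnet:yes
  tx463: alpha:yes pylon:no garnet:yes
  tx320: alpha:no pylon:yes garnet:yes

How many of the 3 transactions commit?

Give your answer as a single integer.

Answer: 1

Derivation:
tx311: all yes -> commit (commits=1)
tx463: no from pylon -> abort (commits=1)
tx320: no from alpha -> abort (commits=1)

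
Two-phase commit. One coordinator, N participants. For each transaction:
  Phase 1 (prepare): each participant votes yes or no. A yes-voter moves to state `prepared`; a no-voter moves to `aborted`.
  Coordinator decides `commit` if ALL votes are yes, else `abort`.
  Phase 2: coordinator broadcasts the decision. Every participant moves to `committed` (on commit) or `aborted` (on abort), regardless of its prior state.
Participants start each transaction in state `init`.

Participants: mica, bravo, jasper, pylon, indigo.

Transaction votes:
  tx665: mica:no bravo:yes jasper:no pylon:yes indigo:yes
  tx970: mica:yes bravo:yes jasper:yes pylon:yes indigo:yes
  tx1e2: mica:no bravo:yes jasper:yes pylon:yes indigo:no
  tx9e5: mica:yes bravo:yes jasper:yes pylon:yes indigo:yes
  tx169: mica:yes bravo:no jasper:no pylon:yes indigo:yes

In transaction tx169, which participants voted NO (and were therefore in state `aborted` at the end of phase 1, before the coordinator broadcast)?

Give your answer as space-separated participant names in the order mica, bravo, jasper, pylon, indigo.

Txn tx169 phase 1: mica yes -> prepared; bravo no -> aborted; jasper no -> aborted; pylon yes -> prepared; indigo yes -> prepared

Answer: bravo jasper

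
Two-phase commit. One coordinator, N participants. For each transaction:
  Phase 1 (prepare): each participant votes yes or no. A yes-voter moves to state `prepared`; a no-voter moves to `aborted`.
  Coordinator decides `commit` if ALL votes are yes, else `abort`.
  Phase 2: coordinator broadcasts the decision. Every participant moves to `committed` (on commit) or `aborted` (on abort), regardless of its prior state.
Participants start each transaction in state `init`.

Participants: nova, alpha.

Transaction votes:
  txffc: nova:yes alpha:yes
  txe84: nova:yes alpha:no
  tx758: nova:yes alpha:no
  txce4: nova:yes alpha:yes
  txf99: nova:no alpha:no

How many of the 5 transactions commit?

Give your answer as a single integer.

Answer: 2

Derivation:
txffc: all yes -> commit (commits=1)
txe84: no from alpha -> abort (commits=1)
tx758: no from alpha -> abort (commits=1)
txce4: all yes -> commit (commits=2)
txf99: no from nova, alpha -> abort (commits=2)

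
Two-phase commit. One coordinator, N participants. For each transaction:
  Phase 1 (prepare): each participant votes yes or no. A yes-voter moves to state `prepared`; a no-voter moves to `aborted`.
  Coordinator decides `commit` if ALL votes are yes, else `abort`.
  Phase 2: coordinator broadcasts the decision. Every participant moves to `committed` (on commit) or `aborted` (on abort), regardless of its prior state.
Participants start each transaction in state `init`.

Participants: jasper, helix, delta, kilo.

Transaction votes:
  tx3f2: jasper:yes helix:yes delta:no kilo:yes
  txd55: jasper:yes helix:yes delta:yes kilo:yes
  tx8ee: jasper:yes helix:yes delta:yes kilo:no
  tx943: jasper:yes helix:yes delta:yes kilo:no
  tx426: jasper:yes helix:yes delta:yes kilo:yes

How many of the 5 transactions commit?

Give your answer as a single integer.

tx3f2: no from delta -> abort (commits=0)
txd55: all yes -> commit (commits=1)
tx8ee: no from kilo -> abort (commits=1)
tx943: no from kilo -> abort (commits=1)
tx426: all yes -> commit (commits=2)

Answer: 2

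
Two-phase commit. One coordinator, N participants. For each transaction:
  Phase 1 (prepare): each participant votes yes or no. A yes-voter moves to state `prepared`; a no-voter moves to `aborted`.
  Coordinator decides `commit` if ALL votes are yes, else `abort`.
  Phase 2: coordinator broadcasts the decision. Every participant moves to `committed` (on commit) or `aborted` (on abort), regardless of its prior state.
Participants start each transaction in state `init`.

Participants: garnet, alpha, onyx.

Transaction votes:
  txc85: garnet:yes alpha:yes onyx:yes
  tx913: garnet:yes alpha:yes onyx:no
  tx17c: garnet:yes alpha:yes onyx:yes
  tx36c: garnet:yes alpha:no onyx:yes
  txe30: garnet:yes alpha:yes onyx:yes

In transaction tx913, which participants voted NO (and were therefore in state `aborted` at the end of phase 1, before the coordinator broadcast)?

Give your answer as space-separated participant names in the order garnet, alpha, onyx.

Answer: onyx

Derivation:
Txn tx913 phase 1: garnet yes -> prepared; alpha yes -> prepared; onyx no -> aborted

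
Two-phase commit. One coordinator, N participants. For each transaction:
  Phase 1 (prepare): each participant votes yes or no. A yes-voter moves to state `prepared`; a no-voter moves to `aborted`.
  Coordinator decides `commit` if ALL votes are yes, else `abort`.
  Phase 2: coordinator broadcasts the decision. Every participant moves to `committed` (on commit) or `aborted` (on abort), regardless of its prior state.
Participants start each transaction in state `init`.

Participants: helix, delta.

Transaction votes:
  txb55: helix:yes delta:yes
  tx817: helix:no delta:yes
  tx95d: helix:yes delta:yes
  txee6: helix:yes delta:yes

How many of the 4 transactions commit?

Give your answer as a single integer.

Answer: 3

Derivation:
txb55: all yes -> commit (commits=1)
tx817: no from helix -> abort (commits=1)
tx95d: all yes -> commit (commits=2)
txee6: all yes -> commit (commits=3)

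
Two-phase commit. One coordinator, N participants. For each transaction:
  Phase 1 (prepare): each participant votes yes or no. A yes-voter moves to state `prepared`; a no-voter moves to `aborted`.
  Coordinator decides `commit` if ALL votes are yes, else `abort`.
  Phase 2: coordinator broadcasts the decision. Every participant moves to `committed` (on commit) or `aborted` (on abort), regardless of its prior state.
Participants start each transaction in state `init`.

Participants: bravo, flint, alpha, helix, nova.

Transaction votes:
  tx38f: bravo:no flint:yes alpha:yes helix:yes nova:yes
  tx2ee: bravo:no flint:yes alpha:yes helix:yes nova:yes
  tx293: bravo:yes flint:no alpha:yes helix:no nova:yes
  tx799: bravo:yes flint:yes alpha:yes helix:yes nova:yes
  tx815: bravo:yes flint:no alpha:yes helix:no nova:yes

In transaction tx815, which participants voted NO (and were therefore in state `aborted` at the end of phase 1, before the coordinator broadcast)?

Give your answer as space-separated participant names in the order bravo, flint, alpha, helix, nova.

Txn tx815 phase 1: bravo yes -> prepared; flint no -> aborted; alpha yes -> prepared; helix no -> aborted; nova yes -> prepared

Answer: flint helix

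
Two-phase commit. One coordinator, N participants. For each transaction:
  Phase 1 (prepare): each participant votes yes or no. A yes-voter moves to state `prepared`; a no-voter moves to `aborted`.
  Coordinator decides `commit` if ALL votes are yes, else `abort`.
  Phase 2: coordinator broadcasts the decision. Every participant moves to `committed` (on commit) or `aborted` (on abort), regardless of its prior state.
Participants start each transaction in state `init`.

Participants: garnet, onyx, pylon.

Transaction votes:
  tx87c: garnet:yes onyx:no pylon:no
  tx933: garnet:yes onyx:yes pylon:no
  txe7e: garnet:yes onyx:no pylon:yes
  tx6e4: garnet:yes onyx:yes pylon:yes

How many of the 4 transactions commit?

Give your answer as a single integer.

Answer: 1

Derivation:
tx87c: no from onyx, pylon -> abort (commits=0)
tx933: no from pylon -> abort (commits=0)
txe7e: no from onyx -> abort (commits=0)
tx6e4: all yes -> commit (commits=1)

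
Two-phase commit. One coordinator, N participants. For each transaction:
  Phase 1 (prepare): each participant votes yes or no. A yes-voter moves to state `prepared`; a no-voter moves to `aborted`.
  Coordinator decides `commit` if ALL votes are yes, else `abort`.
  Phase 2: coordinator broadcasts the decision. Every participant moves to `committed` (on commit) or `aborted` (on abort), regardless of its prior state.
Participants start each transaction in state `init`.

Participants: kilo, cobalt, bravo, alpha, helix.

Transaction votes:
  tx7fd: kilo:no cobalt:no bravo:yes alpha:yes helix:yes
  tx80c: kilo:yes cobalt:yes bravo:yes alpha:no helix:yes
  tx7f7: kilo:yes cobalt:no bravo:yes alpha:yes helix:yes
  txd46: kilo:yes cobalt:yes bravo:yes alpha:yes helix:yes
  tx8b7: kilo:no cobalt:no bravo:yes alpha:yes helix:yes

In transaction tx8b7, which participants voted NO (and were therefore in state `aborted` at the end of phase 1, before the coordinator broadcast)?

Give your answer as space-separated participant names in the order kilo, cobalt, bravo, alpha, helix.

Answer: kilo cobalt

Derivation:
Txn tx8b7 phase 1: kilo no -> aborted; cobalt no -> aborted; bravo yes -> prepared; alpha yes -> prepared; helix yes -> prepared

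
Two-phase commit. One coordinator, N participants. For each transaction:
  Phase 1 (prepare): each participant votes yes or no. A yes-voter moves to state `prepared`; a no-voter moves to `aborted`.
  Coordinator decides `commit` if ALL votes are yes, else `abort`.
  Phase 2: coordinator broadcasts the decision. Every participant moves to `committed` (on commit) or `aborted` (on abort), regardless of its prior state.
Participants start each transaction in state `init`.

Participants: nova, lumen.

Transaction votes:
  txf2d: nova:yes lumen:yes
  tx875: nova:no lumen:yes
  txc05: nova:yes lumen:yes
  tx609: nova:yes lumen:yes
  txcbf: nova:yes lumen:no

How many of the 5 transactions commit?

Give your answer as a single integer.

Answer: 3

Derivation:
txf2d: all yes -> commit (commits=1)
tx875: no from nova -> abort (commits=1)
txc05: all yes -> commit (commits=2)
tx609: all yes -> commit (commits=3)
txcbf: no from lumen -> abort (commits=3)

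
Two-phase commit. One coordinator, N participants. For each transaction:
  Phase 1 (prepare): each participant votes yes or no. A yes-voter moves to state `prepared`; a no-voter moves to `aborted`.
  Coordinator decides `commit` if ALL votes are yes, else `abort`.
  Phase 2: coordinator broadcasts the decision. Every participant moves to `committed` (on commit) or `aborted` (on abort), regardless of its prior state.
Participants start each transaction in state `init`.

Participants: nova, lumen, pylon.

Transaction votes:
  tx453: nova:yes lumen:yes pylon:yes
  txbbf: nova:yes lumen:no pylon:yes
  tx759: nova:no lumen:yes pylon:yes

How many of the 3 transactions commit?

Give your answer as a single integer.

tx453: all yes -> commit (commits=1)
txbbf: no from lumen -> abort (commits=1)
tx759: no from nova -> abort (commits=1)

Answer: 1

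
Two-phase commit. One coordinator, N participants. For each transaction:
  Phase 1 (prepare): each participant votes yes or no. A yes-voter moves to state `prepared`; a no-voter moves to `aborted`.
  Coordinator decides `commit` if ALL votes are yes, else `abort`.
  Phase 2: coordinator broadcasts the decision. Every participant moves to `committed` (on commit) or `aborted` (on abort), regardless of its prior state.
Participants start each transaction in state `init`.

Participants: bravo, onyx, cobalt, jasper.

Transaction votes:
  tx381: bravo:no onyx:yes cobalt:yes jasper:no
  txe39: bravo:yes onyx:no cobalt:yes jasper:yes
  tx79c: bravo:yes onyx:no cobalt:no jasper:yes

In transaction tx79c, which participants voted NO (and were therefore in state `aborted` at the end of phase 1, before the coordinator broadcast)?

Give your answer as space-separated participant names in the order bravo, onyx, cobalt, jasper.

Answer: onyx cobalt

Derivation:
Txn tx79c phase 1: bravo yes -> prepared; onyx no -> aborted; cobalt no -> aborted; jasper yes -> prepared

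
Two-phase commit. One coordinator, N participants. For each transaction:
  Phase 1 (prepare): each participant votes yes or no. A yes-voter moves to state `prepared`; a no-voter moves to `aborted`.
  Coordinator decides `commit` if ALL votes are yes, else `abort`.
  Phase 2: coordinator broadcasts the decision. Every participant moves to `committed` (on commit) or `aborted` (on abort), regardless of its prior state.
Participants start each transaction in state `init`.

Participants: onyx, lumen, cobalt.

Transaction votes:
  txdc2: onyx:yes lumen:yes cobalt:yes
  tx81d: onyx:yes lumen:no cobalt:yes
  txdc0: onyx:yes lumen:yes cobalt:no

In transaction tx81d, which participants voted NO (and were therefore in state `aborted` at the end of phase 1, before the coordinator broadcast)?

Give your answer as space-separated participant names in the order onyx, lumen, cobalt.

Txn tx81d phase 1: onyx yes -> prepared; lumen no -> aborted; cobalt yes -> prepared

Answer: lumen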